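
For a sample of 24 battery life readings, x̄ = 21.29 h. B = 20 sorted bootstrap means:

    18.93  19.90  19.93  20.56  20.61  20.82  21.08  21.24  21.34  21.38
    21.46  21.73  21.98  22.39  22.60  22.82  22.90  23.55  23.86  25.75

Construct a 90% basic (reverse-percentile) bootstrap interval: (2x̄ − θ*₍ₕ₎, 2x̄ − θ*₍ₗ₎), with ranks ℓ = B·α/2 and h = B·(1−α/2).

Percentile endpoints at ranks 1 and 19: θ*₍1₎ = 18.93, θ*₍19₎ = 23.86.
Basic interval reflects these around x̄:
  lower = 2 × 21.29 − 23.86 = 18.72
  upper = 2 × 21.29 − 18.93 = 23.65

(18.72, 23.65)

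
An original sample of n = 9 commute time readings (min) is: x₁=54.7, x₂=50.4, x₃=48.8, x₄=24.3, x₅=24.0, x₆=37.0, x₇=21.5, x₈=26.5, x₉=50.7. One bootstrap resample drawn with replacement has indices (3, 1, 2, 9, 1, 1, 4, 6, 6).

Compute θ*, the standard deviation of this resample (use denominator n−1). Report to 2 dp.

θ* = 10.66

Resample values: 48.8, 54.7, 50.4, 50.7, 54.7, 54.7, 24.3, 37.0, 37.0.
Mean = 45.8111; sum of squared deviations = 908.9289
s² = 908.9289 / 8 = 113.6161
s = √113.6161 = 10.66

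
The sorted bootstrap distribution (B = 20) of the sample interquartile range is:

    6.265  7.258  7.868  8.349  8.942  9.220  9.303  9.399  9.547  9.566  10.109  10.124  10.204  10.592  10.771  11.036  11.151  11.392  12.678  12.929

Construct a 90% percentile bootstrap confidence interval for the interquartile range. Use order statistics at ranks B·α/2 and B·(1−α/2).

(6.265, 12.678)

α = 0.10; lower rank = 20 × 0.050 = 1; upper rank = 20 × 0.950 = 19.
The 1st smallest replicate is 6.265; the 19th is 12.678.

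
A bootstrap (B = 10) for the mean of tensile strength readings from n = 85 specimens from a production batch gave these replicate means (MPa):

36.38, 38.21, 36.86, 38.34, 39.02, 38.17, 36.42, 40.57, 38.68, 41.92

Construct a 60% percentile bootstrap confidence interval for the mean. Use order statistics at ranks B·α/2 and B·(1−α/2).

(36.42, 39.02)

Sorted replicates: 36.38, 36.42, 36.86, 38.17, 38.21, 38.34, 38.68, 39.02, 40.57, 41.92
α = 0.40; lower rank = 10 × 0.200 = 2; upper rank = 10 × 0.800 = 8.
The 2nd smallest replicate is 36.42; the 8th is 39.02.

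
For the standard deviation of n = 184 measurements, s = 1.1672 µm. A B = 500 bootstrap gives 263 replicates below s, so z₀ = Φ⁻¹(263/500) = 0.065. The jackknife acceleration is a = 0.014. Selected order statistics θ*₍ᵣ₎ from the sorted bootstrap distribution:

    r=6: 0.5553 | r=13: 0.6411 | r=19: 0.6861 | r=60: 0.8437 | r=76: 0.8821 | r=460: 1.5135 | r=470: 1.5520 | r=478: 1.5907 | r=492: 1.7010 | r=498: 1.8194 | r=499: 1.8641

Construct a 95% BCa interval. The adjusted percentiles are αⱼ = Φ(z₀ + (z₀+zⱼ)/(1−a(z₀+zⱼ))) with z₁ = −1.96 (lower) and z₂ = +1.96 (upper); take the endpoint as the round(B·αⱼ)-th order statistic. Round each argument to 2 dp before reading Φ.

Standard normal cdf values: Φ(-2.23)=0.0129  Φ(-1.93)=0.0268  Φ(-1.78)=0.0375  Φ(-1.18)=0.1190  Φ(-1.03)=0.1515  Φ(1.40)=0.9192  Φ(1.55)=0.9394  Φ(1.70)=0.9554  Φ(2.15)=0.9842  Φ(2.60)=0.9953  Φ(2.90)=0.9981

(0.6861, 1.7010)

Lower: z₀ + z₁ = 0.065 + (-1.960) = -1.895; 1 − a(z₀+z₁) = 1 − (0.014)(-1.895) = 1.0265; argument = 0.065 + (-1.895)/1.0265 = -1.7810 → -1.78.
α₁ = Φ(-1.78) = 0.0375; rank = round(500 × 0.0375) = 19; θ*₍19₎ = 0.6861.
Upper: z₀ + z₂ = 2.025; 1 − a(z₀+z₂) = 0.9717; argument = 2.1491 → 2.15; α₂ = 0.9842; rank = 492; θ*₍492₎ = 1.7010.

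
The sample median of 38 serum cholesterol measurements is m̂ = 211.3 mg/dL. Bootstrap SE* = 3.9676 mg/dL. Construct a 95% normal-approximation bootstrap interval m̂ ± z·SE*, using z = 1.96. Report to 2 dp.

Margin = 1.96 × 3.9676 = 7.776
Interval: 211.3 ± 7.776

(203.52, 219.08)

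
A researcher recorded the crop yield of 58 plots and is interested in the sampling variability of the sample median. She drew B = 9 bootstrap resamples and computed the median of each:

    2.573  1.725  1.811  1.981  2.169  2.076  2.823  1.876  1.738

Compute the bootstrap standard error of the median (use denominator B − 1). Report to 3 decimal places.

SE* = 0.382

Bootstrap SE is the standard deviation of the 9 replicate medians.
Mean of replicates: (2.573 + 1.725 + 1.811 + 1.981 + 2.169 + 2.076 + 2.823 + 1.876 + 1.738) / 9 = 18.7720 / 9 = 2.0858
Sum of squared deviations: (+0.4872)² + (−0.3608)² + (−0.2748)² + (−0.1048)² + (+0.0832)² + (−0.0098)² + (+0.7372)² + (−0.2098)² + (−0.3478)² = 1.1695
Variance = 1.1695 / 8 = 0.1462
SE* = √0.1462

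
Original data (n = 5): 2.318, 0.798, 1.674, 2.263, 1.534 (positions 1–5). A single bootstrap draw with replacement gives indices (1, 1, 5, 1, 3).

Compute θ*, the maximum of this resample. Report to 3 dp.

Resample values: 2.318, 2.318, 1.534, 2.318, 1.674.
Maximum = 2.318

θ* = 2.318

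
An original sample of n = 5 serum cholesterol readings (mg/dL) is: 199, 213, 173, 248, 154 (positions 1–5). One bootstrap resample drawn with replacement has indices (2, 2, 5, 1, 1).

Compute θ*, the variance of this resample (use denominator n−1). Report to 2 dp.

θ* = 589.80

Resample values: 213, 213, 154, 199, 199.
Mean = 195.6000; sum of squared deviations = 2359.2000
s² = 2359.2000 / 4 = 589.8000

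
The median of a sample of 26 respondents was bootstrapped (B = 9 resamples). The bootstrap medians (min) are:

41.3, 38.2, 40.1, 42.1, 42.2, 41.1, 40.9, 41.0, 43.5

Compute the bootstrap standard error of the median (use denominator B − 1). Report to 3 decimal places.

Bootstrap SE is the standard deviation of the 9 replicate medians.
Mean of replicates: (41.3 + 38.2 + 40.1 + 42.1 + 42.2 + 41.1 + 40.9 + 41.0 + 43.5) / 9 = 370.4000 / 9 = 41.1556
Sum of squared deviations: (+0.1444)² + (−2.9556)² + (−1.0556)² + (+0.9444)² + (+1.0444)² + (−0.0556)² + (−0.2556)² + (−0.1556)² + (+2.3444)² = 17.4422
Variance = 17.4422 / 8 = 2.1803
SE* = √2.1803

SE* = 1.477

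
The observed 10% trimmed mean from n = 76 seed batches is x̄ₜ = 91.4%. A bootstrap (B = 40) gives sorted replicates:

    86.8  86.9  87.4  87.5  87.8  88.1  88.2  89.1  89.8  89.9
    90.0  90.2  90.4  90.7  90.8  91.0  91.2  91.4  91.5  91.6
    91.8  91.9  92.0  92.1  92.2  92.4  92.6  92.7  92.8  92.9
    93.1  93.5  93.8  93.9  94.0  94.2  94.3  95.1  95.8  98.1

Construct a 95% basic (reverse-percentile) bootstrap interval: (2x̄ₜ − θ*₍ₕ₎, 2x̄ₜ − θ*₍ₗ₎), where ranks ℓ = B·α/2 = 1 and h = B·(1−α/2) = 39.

(87.0, 96.0)

Percentile endpoints at ranks 1 and 39: θ*₍1₎ = 86.8, θ*₍39₎ = 95.8.
Basic interval reflects these around x̄ₜ:
  lower = 2 × 91.4 − 95.8 = 87.0
  upper = 2 × 91.4 − 86.8 = 96.0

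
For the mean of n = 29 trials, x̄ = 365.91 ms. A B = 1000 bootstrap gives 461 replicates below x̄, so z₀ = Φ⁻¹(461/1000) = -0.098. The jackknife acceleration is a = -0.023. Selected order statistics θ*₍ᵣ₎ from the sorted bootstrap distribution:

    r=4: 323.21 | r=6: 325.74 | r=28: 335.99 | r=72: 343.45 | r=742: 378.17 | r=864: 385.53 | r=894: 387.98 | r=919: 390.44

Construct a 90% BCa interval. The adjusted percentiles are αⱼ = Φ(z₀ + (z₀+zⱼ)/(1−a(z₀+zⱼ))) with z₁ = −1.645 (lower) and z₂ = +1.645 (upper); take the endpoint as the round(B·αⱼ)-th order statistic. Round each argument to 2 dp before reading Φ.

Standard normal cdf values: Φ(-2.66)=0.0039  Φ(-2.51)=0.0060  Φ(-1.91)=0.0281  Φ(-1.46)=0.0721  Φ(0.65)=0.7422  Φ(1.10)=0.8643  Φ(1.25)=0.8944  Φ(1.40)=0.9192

Lower: z₀ + z₁ = -0.098 + (-1.645) = -1.743; 1 − a(z₀+z₁) = 1 − (-0.023)(-1.743) = 0.9599; argument = -0.098 + (-1.743)/0.9599 = -1.9138 → -1.91.
α₁ = Φ(-1.91) = 0.0281; rank = round(1000 × 0.0281) = 28; θ*₍28₎ = 335.99.
Upper: z₀ + z₂ = 1.547; 1 − a(z₀+z₂) = 1.0356; argument = 1.3958 → 1.40; α₂ = 0.9192; rank = 919; θ*₍919₎ = 390.44.

(335.99, 390.44)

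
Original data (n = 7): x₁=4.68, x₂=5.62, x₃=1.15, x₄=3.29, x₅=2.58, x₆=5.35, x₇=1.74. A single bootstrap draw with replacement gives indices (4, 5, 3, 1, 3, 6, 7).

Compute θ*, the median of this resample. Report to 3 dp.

Resample values: 3.29, 2.58, 1.15, 4.68, 1.15, 5.35, 1.74.
Sorted: 1.15, 1.15, 1.74, 2.58, 3.29, 4.68, 5.35
Median = middle value = 2.580

θ* = 2.580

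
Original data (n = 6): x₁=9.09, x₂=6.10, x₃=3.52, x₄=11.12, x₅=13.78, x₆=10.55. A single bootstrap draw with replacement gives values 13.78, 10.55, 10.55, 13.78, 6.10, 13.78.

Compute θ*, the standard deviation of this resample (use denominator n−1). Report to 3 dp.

θ* = 3.050

Mean = 11.4233; sum of squared deviations = 46.5249
s² = 46.5249 / 5 = 9.3050
s = √9.3050 = 3.050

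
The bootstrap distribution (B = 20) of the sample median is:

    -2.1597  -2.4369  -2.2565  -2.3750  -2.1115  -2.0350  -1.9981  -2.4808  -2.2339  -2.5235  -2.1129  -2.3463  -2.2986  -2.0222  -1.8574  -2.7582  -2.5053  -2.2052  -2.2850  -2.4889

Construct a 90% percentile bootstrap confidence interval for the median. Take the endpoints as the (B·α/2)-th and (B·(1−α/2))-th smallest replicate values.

Sorted replicates: -2.7582, -2.5235, -2.5053, -2.4889, -2.4808, -2.4369, -2.3750, -2.3463, -2.2986, -2.2850, -2.2565, -2.2339, -2.2052, -2.1597, -2.1129, -2.1115, -2.0350, -2.0222, -1.9981, -1.8574
α = 0.10; lower rank = 20 × 0.050 = 1; upper rank = 20 × 0.950 = 19.
The 1st smallest replicate is -2.7582; the 19th is -1.9981.

(-2.7582, -1.9981)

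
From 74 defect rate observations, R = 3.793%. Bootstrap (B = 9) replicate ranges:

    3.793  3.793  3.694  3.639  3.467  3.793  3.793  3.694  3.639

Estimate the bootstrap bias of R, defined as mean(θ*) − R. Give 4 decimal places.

bias = −0.0924

mean(θ*) = (3.793 + 3.793 + 3.694 + 3.639 + 3.467 + 3.793 + 3.793 + 3.694 + 3.639) / 9 = 3.70056
bias = 3.70056 − 3.793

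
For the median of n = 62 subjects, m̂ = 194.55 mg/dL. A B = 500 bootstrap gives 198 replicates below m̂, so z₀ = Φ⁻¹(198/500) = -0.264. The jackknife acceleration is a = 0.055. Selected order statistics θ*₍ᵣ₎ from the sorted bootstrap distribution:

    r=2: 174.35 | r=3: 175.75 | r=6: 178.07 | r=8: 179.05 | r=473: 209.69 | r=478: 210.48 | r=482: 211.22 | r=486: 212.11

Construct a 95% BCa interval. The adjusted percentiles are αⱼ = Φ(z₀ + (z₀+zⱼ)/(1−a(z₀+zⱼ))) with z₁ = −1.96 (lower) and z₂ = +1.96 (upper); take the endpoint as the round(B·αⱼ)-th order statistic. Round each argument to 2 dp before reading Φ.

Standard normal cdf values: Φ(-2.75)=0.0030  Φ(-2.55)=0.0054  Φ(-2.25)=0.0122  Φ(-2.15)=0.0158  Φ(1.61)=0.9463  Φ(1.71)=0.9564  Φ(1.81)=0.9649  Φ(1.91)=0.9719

(178.07, 209.69)

Lower: z₀ + z₁ = -0.264 + (-1.960) = -2.224; 1 − a(z₀+z₁) = 1 − (0.055)(-2.224) = 1.1223; argument = -0.264 + (-2.224)/1.1223 = -2.2456 → -2.25.
α₁ = Φ(-2.25) = 0.0122; rank = round(500 × 0.0122) = 6; θ*₍6₎ = 178.07.
Upper: z₀ + z₂ = 1.696; 1 − a(z₀+z₂) = 0.9067; argument = 1.6065 → 1.61; α₂ = 0.9463; rank = 473; θ*₍473₎ = 209.69.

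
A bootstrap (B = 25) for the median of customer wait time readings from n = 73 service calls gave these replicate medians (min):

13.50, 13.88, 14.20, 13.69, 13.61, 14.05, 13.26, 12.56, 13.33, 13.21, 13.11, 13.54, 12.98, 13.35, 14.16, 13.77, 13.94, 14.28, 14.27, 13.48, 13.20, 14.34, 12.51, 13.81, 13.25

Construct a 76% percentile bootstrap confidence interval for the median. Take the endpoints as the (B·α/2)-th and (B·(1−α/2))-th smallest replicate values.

Sorted replicates: 12.51, 12.56, 12.98, 13.11, 13.20, 13.21, 13.25, 13.26, 13.33, 13.35, 13.48, 13.50, 13.54, 13.61, 13.69, 13.77, 13.81, 13.88, 13.94, 14.05, 14.16, 14.20, 14.27, 14.28, 14.34
α = 0.24; lower rank = 25 × 0.120 = 3; upper rank = 25 × 0.880 = 22.
The 3rd smallest replicate is 12.98; the 22nd is 14.20.

(12.98, 14.20)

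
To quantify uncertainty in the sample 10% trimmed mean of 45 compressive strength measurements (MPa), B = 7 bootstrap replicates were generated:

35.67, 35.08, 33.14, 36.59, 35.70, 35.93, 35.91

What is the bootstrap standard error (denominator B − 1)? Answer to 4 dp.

Bootstrap SE is the standard deviation of the 7 replicate 10% trimmed means.
Mean of replicates: (35.67 + 35.08 + 33.14 + 36.59 + 35.70 + 35.93 + 35.91) / 7 = 248.02000 / 7 = 35.43143
Sum of squared deviations: (+0.23857)² + (−0.35143)² + (−2.29143)² + (+1.15857)² + (+0.26857)² + (+0.49857)² + (+0.47857)² = 7.32309
Variance = 7.32309 / 6 = 1.22051
SE* = √1.22051

SE* = 1.1048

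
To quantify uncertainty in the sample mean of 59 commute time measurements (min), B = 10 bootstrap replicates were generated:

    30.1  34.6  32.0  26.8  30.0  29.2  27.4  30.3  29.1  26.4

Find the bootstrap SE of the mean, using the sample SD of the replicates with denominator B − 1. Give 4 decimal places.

Bootstrap SE is the standard deviation of the 10 replicate means.
Mean of replicates: (30.1 + 34.6 + 32.0 + 26.8 + 30.0 + 29.2 + 27.4 + 30.3 + 29.1 + 26.4) / 10 = 295.90000 / 10 = 29.59000
Sum of squared deviations: (+0.51000)² + (+5.01000)² + (+2.41000)² + (−2.79000)² + (+0.41000)² + (−0.39000)² + (−2.19000)² + (+0.71000)² + (−0.49000)² + (−3.19000)² = 54.98900
Variance = 54.98900 / 9 = 6.10989
SE* = √6.10989

SE* = 2.4718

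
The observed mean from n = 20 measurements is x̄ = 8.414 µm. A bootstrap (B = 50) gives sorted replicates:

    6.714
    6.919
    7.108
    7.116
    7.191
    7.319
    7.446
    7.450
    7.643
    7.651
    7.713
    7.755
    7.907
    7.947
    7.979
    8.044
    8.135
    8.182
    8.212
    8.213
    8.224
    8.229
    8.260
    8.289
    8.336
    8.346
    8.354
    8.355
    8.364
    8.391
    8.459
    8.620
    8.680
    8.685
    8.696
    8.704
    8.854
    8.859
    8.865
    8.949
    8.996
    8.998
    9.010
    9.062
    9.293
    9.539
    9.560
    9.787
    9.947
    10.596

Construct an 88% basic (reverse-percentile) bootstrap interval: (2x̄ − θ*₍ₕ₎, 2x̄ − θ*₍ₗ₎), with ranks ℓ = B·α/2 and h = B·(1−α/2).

(7.268, 9.720)

Percentile endpoints at ranks 3 and 47: θ*₍3₎ = 7.108, θ*₍47₎ = 9.560.
Basic interval reflects these around x̄:
  lower = 2 × 8.414 − 9.560 = 7.268
  upper = 2 × 8.414 − 7.108 = 9.720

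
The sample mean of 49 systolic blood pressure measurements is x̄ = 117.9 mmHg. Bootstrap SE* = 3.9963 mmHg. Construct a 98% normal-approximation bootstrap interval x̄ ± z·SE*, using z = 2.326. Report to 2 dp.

(108.60, 127.20)

Margin = 2.326 × 3.9963 = 9.295
Interval: 117.9 ± 9.295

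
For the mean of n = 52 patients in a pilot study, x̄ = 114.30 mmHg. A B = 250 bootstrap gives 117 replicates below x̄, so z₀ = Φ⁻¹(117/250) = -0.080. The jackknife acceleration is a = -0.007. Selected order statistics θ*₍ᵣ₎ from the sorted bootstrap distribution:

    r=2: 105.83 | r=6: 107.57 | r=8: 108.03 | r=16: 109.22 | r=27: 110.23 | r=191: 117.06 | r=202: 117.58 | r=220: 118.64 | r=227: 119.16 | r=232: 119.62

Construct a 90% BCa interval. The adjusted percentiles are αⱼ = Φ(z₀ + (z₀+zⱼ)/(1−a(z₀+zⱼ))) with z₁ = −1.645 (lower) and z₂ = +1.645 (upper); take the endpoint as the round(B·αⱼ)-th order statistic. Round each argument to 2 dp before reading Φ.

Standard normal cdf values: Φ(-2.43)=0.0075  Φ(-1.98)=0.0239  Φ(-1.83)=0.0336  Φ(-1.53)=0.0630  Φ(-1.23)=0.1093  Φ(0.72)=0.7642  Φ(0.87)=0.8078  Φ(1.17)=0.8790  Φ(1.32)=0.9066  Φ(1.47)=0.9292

Lower: z₀ + z₁ = -0.080 + (-1.645) = -1.725; 1 − a(z₀+z₁) = 1 − (-0.007)(-1.725) = 0.9879; argument = -0.080 + (-1.725)/0.9879 = -1.8261 → -1.83.
α₁ = Φ(-1.83) = 0.0336; rank = round(250 × 0.0336) = 8; θ*₍8₎ = 108.03.
Upper: z₀ + z₂ = 1.565; 1 − a(z₀+z₂) = 1.0110; argument = 1.4680 → 1.47; α₂ = 0.9292; rank = 232; θ*₍232₎ = 119.62.

(108.03, 119.62)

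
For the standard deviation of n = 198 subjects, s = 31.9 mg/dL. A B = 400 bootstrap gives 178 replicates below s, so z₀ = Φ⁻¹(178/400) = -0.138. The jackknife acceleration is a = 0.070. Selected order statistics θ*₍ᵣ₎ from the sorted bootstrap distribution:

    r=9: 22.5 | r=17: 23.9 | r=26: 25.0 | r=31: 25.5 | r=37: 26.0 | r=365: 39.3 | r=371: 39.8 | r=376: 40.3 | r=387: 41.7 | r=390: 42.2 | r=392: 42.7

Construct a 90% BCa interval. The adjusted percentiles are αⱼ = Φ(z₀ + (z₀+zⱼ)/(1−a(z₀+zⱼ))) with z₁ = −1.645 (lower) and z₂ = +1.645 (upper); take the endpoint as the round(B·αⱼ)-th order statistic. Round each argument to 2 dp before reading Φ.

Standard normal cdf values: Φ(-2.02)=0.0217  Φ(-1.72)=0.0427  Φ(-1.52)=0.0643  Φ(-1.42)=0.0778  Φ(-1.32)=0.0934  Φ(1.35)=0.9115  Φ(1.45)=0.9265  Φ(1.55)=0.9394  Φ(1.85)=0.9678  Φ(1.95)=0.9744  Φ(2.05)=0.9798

Lower: z₀ + z₁ = -0.138 + (-1.645) = -1.783; 1 − a(z₀+z₁) = 1 − (0.070)(-1.783) = 1.1248; argument = -0.138 + (-1.783)/1.1248 = -1.7232 → -1.72.
α₁ = Φ(-1.72) = 0.0427; rank = round(400 × 0.0427) = 17; θ*₍17₎ = 23.9.
Upper: z₀ + z₂ = 1.507; 1 − a(z₀+z₂) = 0.8945; argument = 1.5467 → 1.55; α₂ = 0.9394; rank = 376; θ*₍376₎ = 40.3.

(23.9, 40.3)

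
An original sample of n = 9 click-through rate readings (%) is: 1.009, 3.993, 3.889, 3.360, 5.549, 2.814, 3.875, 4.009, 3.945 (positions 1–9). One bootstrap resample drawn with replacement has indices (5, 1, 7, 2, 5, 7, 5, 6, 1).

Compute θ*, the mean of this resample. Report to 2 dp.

Resample values: 5.549, 1.009, 3.875, 3.993, 5.549, 3.875, 5.549, 2.814, 1.009.
Mean = (5.549 + 1.009 + 3.875 + 3.993 + 5.549 + 3.875 + 5.549 + 2.814 + 1.009) / 9 = 33.2220 / 9 = 3.69

θ* = 3.69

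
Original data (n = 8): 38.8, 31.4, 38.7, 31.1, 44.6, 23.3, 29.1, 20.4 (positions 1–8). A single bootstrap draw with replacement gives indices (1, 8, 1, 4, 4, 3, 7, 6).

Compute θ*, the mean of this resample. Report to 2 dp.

θ* = 31.41

Resample values: 38.8, 20.4, 38.8, 31.1, 31.1, 38.7, 29.1, 23.3.
Mean = (38.8 + 20.4 + 38.8 + 31.1 + 31.1 + 38.7 + 29.1 + 23.3) / 8 = 251.30 / 8 = 31.41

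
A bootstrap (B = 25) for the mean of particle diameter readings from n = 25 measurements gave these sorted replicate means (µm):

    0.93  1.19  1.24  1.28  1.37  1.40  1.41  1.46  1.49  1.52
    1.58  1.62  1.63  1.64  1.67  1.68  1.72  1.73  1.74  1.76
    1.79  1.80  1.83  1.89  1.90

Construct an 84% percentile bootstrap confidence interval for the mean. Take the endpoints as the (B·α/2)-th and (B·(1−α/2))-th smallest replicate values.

(1.19, 1.83)

α = 0.16; lower rank = 25 × 0.080 = 2; upper rank = 25 × 0.920 = 23.
The 2nd smallest replicate is 1.19; the 23rd is 1.83.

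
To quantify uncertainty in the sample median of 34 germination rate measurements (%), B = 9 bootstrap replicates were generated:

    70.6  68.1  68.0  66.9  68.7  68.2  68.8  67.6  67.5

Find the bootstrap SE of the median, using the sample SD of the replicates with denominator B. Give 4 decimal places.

SE* = 0.9955

Bootstrap SE is the standard deviation of the 9 replicate medians.
Mean of replicates: (70.6 + 68.1 + 68.0 + 66.9 + 68.7 + 68.2 + 68.8 + 67.6 + 67.5) / 9 = 614.40000 / 9 = 68.26667
Sum of squared deviations: (+2.33333)² + (−0.16667)² + (−0.26667)² + (−1.36667)² + (+0.43333)² + (−0.06667)² + (+0.53333)² + (−0.66667)² + (−0.76667)² = 8.92000
Variance = 8.92000 / 9 = 0.99111
SE* = √0.99111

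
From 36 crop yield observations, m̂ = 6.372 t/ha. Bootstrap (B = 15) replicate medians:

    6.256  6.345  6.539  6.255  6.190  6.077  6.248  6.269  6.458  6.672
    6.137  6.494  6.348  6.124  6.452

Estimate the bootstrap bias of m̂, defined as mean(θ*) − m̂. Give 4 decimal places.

mean(θ*) = (6.256 + 6.345 + 6.539 + 6.255 + 6.190 + 6.077 + 6.248 + 6.269 + 6.458 + 6.672 + 6.137 + 6.494 + 6.348 + 6.124 + 6.452) / 15 = 6.32427
bias = 6.32427 − 6.372

bias = −0.0477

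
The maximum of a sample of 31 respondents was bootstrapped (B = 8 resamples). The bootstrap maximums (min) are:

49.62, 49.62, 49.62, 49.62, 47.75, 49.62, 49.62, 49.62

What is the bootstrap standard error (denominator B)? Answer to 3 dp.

Bootstrap SE is the standard deviation of the 8 replicate maximums.
Mean of replicates: (49.62 + 49.62 + 49.62 + 49.62 + 47.75 + 49.62 + 49.62 + 49.62) / 8 = 395.0900 / 8 = 49.3862
Sum of squared deviations: (+0.2338)² + (+0.2338)² + (+0.2338)² + (+0.2338)² + (−1.6362)² + (+0.2338)² + (+0.2338)² + (+0.2338)² = 3.0598
Variance = 3.0598 / 8 = 0.3825
SE* = √0.3825

SE* = 0.618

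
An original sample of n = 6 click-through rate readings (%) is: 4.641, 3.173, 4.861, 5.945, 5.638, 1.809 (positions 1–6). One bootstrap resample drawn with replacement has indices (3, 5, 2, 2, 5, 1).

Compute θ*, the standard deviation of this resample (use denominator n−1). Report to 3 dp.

θ* = 1.119

Resample values: 4.861, 5.638, 3.173, 3.173, 5.638, 4.641.
Mean = 4.5207; sum of squared deviations = 6.2596
s² = 6.2596 / 5 = 1.2519
s = √1.2519 = 1.119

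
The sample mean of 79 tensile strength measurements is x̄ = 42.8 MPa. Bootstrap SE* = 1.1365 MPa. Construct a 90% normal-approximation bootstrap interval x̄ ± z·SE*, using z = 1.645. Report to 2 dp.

Margin = 1.645 × 1.1365 = 1.870
Interval: 42.8 ± 1.870

(40.93, 44.67)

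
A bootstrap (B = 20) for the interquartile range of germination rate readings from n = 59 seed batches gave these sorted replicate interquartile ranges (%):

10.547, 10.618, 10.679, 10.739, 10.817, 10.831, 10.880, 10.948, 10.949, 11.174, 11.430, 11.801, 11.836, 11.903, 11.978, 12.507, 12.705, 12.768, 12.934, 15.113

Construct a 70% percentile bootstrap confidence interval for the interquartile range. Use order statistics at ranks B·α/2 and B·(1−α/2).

α = 0.30; lower rank = 20 × 0.150 = 3; upper rank = 20 × 0.850 = 17.
The 3rd smallest replicate is 10.679; the 17th is 12.705.

(10.679, 12.705)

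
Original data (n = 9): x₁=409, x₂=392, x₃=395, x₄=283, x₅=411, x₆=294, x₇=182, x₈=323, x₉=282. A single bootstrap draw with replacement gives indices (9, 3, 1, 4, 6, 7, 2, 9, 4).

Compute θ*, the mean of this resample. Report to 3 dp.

Resample values: 282, 395, 409, 283, 294, 182, 392, 282, 283.
Mean = (282 + 395 + 409 + 283 + 294 + 182 + 392 + 282 + 283) / 9 = 2802.0 / 9 = 311.333

θ* = 311.333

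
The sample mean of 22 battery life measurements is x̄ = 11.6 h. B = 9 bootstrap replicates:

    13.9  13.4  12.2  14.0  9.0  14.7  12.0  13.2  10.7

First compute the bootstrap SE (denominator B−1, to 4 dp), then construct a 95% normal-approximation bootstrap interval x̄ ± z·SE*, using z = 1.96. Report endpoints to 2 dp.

Mean of replicates = 12.5667; sum of squared deviations = 26.1400; SE* = √(26.1400/8) = 1.8076
Margin = 1.96 × 1.8076 = 3.543
Interval: 11.6 ± 3.543

(8.06, 15.14)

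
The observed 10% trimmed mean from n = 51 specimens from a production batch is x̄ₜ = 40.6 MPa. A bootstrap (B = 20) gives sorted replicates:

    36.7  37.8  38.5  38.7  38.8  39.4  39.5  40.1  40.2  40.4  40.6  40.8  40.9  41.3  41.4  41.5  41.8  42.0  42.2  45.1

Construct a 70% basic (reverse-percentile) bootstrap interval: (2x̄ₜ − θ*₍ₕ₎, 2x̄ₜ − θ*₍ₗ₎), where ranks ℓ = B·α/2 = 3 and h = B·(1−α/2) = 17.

Percentile endpoints at ranks 3 and 17: θ*₍3₎ = 38.5, θ*₍17₎ = 41.8.
Basic interval reflects these around x̄ₜ:
  lower = 2 × 40.6 − 41.8 = 39.4
  upper = 2 × 40.6 − 38.5 = 42.7

(39.4, 42.7)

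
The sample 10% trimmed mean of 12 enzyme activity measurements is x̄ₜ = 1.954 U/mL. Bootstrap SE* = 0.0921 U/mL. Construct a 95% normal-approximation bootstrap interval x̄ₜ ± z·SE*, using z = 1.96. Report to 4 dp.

Margin = 1.96 × 0.0921 = 0.18052
Interval: 1.954 ± 0.18052

(1.7735, 2.1345)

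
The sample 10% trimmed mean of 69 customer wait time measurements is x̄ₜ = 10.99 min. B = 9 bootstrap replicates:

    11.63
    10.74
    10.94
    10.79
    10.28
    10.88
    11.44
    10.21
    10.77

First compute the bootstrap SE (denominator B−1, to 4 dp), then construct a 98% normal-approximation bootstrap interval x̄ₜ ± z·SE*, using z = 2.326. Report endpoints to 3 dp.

Mean of replicates = 10.8533; sum of squared deviations = 1.7220; SE* = √(1.7220/8) = 0.4640
Margin = 2.326 × 0.4640 = 1.0793
Interval: 10.99 ± 1.0793

(9.911, 12.069)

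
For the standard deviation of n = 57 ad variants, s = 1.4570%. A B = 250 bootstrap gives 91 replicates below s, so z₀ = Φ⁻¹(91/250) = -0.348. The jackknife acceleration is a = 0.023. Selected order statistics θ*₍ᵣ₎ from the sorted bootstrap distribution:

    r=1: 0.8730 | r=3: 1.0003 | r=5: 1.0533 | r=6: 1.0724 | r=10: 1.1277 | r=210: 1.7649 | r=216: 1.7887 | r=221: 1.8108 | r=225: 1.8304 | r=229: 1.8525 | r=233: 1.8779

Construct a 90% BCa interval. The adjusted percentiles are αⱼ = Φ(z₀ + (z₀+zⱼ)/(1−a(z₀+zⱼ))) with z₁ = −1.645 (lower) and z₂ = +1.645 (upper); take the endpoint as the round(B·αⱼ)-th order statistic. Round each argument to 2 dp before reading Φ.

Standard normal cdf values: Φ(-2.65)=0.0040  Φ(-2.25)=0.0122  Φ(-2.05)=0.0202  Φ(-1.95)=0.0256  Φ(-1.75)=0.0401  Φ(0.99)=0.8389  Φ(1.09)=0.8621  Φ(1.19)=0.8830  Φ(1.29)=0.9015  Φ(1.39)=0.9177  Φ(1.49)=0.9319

(1.0003, 1.7649)

Lower: z₀ + z₁ = -0.348 + (-1.645) = -1.993; 1 − a(z₀+z₁) = 1 − (0.023)(-1.993) = 1.0458; argument = -0.348 + (-1.993)/1.0458 = -2.2536 → -2.25.
α₁ = Φ(-2.25) = 0.0122; rank = round(250 × 0.0122) = 3; θ*₍3₎ = 1.0003.
Upper: z₀ + z₂ = 1.297; 1 − a(z₀+z₂) = 0.9702; argument = 0.9889 → 0.99; α₂ = 0.8389; rank = 210; θ*₍210₎ = 1.7649.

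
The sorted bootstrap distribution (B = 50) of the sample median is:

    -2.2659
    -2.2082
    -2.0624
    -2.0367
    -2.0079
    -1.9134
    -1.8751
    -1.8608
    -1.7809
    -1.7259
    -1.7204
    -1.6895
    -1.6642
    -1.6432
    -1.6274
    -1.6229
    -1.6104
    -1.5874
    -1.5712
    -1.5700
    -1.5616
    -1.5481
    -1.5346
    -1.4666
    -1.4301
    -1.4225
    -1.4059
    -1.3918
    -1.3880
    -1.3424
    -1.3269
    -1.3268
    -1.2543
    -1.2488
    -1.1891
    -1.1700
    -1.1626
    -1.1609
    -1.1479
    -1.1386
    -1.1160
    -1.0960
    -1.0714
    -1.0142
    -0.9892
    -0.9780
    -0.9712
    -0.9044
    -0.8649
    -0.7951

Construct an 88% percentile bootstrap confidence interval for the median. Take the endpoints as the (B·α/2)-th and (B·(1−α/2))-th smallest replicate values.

α = 0.12; lower rank = 50 × 0.060 = 3; upper rank = 50 × 0.940 = 47.
The 3rd smallest replicate is -2.0624; the 47th is -0.9712.

(-2.0624, -0.9712)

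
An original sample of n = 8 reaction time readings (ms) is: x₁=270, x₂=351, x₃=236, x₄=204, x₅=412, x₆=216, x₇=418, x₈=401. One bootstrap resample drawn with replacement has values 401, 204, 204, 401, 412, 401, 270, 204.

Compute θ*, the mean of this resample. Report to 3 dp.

Mean = (401 + 204 + 204 + 401 + 412 + 401 + 270 + 204) / 8 = 2497.0 / 8 = 312.125

θ* = 312.125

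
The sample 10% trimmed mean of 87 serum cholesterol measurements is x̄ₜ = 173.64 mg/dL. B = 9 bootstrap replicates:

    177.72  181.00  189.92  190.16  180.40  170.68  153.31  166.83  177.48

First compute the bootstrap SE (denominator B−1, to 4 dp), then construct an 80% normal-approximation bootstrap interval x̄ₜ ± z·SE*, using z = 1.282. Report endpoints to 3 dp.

(158.816, 188.464)

Mean of replicates = 176.3889; sum of squared deviations = 1069.6471; SE* = √(1069.6471/8) = 11.5631
Margin = 1.282 × 11.5631 = 14.8239
Interval: 173.64 ± 14.8239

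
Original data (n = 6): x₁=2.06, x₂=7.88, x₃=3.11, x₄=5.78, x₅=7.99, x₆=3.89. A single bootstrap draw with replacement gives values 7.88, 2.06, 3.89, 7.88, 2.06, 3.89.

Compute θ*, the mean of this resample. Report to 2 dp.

Mean = (7.88 + 2.06 + 3.89 + 7.88 + 2.06 + 3.89) / 6 = 27.660 / 6 = 4.61

θ* = 4.61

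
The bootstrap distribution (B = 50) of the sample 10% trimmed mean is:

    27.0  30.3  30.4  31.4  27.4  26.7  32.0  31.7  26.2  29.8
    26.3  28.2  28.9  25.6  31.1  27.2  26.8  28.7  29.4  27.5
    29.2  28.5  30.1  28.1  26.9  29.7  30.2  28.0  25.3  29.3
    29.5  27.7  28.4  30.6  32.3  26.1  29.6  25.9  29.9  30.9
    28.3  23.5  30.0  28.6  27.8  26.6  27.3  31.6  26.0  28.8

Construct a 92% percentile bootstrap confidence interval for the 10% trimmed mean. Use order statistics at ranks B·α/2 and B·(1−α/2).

(25.3, 31.7)

Sorted replicates: 23.5, 25.3, 25.6, 25.9, 26.0, 26.1, 26.2, 26.3, 26.6, 26.7, 26.8, 26.9, 27.0, 27.2, 27.3, 27.4, 27.5, 27.7, 27.8, 28.0, 28.1, 28.2, 28.3, 28.4, 28.5, 28.6, 28.7, 28.8, 28.9, 29.2, 29.3, 29.4, 29.5, 29.6, 29.7, 29.8, 29.9, 30.0, 30.1, 30.2, 30.3, 30.4, 30.6, 30.9, 31.1, 31.4, 31.6, 31.7, 32.0, 32.3
α = 0.08; lower rank = 50 × 0.040 = 2; upper rank = 50 × 0.960 = 48.
The 2nd smallest replicate is 25.3; the 48th is 31.7.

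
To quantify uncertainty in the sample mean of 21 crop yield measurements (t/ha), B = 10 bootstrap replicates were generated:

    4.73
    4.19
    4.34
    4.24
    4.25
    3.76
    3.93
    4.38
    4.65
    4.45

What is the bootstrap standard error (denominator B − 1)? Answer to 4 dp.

SE* = 0.2951

Bootstrap SE is the standard deviation of the 10 replicate means.
Mean of replicates: (4.73 + 4.19 + 4.34 + 4.24 + 4.25 + 3.76 + 3.93 + 4.38 + 4.65 + 4.45) / 10 = 42.92000 / 10 = 4.29200
Sum of squared deviations: (+0.43800)² + (−0.10200)² + (+0.04800)² + (−0.05200)² + (−0.04200)² + (−0.53200)² + (−0.36200)² + (+0.08800)² + (+0.35800)² + (+0.15800)² = 0.78396
Variance = 0.78396 / 9 = 0.08711
SE* = √0.08711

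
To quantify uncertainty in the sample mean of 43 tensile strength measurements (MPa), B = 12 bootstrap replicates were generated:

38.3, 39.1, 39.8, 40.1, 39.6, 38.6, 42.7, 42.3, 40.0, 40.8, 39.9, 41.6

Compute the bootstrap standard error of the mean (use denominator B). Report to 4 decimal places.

Bootstrap SE is the standard deviation of the 12 replicate means.
Mean of replicates: (38.3 + 39.1 + 39.8 + 40.1 + 39.6 + 38.6 + 42.7 + 42.3 + 40.0 + 40.8 + 39.9 + 41.6) / 12 = 482.80000 / 12 = 40.23333
Sum of squared deviations: (−1.93333)² + (−1.13333)² + (−0.43333)² + (−0.13333)² + (−0.63333)² + (−1.63333)² + (+2.46667)² + (+2.06667)² + (−0.23333)² + (+0.56667)² + (−0.33333)² + (+1.36667)² = 21.00667
Variance = 21.00667 / 12 = 1.75056
SE* = √1.75056

SE* = 1.3231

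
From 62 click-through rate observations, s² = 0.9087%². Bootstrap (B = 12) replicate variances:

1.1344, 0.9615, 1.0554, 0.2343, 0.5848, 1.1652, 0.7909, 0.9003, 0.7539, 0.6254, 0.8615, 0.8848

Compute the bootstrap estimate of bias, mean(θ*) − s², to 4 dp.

mean(θ*) = (1.1344 + 0.9615 + 1.0554 + 0.2343 + 0.5848 + 1.1652 + 0.7909 + 0.9003 + 0.7539 + 0.6254 + 0.8615 + 0.8848) / 12 = 0.82937
bias = 0.82937 − 0.9087

bias = −0.0793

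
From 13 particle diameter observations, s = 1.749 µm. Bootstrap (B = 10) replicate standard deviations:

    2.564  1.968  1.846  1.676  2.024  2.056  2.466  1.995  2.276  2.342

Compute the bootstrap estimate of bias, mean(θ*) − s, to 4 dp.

mean(θ*) = (2.564 + 1.968 + 1.846 + 1.676 + 2.024 + 2.056 + 2.466 + 1.995 + 2.276 + 2.342) / 10 = 2.12130
bias = 2.12130 − 1.749

bias = +0.3723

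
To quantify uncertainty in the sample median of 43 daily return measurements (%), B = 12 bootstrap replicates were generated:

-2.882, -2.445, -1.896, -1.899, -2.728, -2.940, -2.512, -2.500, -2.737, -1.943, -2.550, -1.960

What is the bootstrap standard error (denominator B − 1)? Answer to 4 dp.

SE* = 0.3927

Bootstrap SE is the standard deviation of the 12 replicate medians.
Mean of replicates: ((-2.882) + (-2.445) + (-1.896) + (-1.899) + (-2.728) + (-2.940) + (-2.512) + (-2.500) + (-2.737) + (-1.943) + (-2.550) + (-1.960)) / 12 = -28.99200 / 12 = -2.41600
Sum of squared deviations: (−0.46600)² + (−0.02900)² + (+0.52000)² + (+0.51700)² + (−0.31200)² + (−0.52400)² + (−0.09600)² + (−0.08400)² + (−0.32100)² + (+0.47300)² + (−0.13400)² + (+0.45600)² = 1.69654
Variance = 1.69654 / 11 = 0.15423
SE* = √0.15423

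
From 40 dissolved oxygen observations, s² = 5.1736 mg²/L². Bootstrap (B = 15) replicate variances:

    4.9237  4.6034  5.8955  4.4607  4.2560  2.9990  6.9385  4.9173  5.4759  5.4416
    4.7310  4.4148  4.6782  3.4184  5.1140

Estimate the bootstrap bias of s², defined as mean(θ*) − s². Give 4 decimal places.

mean(θ*) = (4.9237 + 4.6034 + 5.8955 + 4.4607 + 4.2560 + 2.9990 + 6.9385 + 4.9173 + 5.4759 + 5.4416 + 4.7310 + 4.4148 + 4.6782 + 3.4184 + 5.1140) / 15 = 4.81787
bias = 4.81787 − 5.1736

bias = −0.3557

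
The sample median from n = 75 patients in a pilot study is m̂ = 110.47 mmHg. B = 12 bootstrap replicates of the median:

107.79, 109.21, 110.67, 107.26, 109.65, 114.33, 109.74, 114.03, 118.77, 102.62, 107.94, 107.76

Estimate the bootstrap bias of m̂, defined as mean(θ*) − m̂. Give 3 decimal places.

mean(θ*) = (107.79 + 109.21 + 110.67 + 107.26 + 109.65 + 114.33 + 109.74 + 114.03 + 118.77 + 102.62 + 107.94 + 107.76) / 12 = 109.9808
bias = 109.9808 − 110.47

bias = −0.489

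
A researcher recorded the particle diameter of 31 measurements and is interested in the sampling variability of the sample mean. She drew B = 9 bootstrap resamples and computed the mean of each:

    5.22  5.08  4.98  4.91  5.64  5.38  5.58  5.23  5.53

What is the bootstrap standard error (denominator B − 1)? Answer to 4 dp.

Bootstrap SE is the standard deviation of the 9 replicate means.
Mean of replicates: (5.22 + 5.08 + 4.98 + 4.91 + 5.64 + 5.38 + 5.58 + 5.23 + 5.53) / 9 = 47.550000 / 9 = 5.283333
Sum of squared deviations: (−0.063333)² + (−0.203333)² + (−0.303333)² + (−0.373333)² + (+0.356667)² + (+0.096667)² + (+0.296667)² + (−0.053333)² + (+0.246667)² = 0.565000
Variance = 0.565000 / 8 = 0.070625
SE* = √0.070625

SE* = 0.2658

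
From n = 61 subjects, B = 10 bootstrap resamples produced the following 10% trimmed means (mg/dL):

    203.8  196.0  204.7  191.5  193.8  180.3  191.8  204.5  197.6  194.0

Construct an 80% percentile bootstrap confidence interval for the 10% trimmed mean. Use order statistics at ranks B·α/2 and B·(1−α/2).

(180.3, 204.5)

Sorted replicates: 180.3, 191.5, 191.8, 193.8, 194.0, 196.0, 197.6, 203.8, 204.5, 204.7
α = 0.20; lower rank = 10 × 0.100 = 1; upper rank = 10 × 0.900 = 9.
The 1st smallest replicate is 180.3; the 9th is 204.5.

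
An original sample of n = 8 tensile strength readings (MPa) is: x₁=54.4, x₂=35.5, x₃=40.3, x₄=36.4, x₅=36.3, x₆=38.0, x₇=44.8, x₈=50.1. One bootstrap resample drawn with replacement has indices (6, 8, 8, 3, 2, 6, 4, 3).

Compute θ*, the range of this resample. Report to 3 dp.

θ* = 14.600

Resample values: 38.0, 50.1, 50.1, 40.3, 35.5, 38.0, 36.4, 40.3.
Range = 50.1 − 35.5 = 14.600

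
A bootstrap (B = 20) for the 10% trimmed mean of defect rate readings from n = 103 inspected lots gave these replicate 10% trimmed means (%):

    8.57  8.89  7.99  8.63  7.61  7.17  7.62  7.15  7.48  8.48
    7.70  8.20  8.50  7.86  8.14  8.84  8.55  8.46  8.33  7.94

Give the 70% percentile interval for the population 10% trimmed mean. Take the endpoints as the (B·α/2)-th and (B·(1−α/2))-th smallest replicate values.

(7.48, 8.57)

Sorted replicates: 7.15, 7.17, 7.48, 7.61, 7.62, 7.70, 7.86, 7.94, 7.99, 8.14, 8.20, 8.33, 8.46, 8.48, 8.50, 8.55, 8.57, 8.63, 8.84, 8.89
α = 0.30; lower rank = 20 × 0.150 = 3; upper rank = 20 × 0.850 = 17.
The 3rd smallest replicate is 7.48; the 17th is 8.57.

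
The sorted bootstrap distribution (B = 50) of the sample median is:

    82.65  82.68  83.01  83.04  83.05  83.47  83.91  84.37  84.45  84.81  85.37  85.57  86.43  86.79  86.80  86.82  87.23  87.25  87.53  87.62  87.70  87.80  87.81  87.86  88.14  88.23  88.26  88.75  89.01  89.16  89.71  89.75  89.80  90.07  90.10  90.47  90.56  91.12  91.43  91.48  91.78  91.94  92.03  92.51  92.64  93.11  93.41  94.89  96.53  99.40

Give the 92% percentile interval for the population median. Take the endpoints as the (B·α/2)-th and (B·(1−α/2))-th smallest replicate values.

α = 0.08; lower rank = 50 × 0.040 = 2; upper rank = 50 × 0.960 = 48.
The 2nd smallest replicate is 82.68; the 48th is 94.89.

(82.68, 94.89)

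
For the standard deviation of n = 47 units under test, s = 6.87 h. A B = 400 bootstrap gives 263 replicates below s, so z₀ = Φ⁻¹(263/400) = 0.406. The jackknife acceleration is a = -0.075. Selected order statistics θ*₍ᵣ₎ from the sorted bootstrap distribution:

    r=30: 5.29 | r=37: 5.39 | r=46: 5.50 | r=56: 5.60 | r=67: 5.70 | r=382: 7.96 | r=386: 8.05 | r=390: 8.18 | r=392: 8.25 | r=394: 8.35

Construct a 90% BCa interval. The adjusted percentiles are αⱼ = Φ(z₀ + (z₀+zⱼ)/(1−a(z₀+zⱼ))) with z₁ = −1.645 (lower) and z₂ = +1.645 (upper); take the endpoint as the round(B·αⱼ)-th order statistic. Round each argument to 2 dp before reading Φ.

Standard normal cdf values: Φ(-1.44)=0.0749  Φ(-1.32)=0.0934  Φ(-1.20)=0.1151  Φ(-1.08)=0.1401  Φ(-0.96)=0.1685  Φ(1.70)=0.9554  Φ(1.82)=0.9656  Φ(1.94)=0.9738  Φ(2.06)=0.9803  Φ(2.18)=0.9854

(5.70, 8.35)

Lower: z₀ + z₁ = 0.406 + (-1.645) = -1.239; 1 − a(z₀+z₁) = 1 − (-0.075)(-1.239) = 0.9071; argument = 0.406 + (-1.239)/0.9071 = -0.9599 → -0.96.
α₁ = Φ(-0.96) = 0.1685; rank = round(400 × 0.1685) = 67; θ*₍67₎ = 5.70.
Upper: z₀ + z₂ = 2.051; 1 − a(z₀+z₂) = 1.1538; argument = 2.1836 → 2.18; α₂ = 0.9854; rank = 394; θ*₍394₎ = 8.35.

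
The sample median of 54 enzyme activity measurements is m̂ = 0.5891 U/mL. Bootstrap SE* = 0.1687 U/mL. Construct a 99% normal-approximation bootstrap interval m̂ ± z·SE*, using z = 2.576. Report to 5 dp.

Margin = 2.576 × 0.1687 = 0.434571
Interval: 0.5891 ± 0.434571

(0.15453, 1.02367)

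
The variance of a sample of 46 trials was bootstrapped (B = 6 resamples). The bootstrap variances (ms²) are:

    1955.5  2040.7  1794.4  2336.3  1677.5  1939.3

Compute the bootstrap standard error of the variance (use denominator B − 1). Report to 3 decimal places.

SE* = 226.163

Bootstrap SE is the standard deviation of the 6 replicate variances.
Mean of replicates: (1955.5 + 2040.7 + 1794.4 + 2336.3 + 1677.5 + 1939.3) / 6 = 11743.7000 / 6 = 1957.2833
Sum of squared deviations: (−1.7833)² + (+83.4167)² + (−162.8833)² + (+379.0167)² + (−279.7833)² + (−17.9833)² = 255748.2483
Variance = 255748.2483 / 5 = 51149.6497
SE* = √51149.6497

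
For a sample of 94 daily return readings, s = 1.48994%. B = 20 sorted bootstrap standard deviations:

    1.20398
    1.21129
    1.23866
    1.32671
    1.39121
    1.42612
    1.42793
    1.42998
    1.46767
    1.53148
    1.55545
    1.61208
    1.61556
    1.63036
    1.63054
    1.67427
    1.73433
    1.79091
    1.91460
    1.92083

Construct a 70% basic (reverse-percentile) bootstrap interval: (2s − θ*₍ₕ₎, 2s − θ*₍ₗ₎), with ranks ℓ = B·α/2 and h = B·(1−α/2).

Percentile endpoints at ranks 3 and 17: θ*₍3₎ = 1.23866, θ*₍17₎ = 1.73433.
Basic interval reflects these around s:
  lower = 2 × 1.48994 − 1.73433 = 1.24555
  upper = 2 × 1.48994 − 1.23866 = 1.74122

(1.24555, 1.74122)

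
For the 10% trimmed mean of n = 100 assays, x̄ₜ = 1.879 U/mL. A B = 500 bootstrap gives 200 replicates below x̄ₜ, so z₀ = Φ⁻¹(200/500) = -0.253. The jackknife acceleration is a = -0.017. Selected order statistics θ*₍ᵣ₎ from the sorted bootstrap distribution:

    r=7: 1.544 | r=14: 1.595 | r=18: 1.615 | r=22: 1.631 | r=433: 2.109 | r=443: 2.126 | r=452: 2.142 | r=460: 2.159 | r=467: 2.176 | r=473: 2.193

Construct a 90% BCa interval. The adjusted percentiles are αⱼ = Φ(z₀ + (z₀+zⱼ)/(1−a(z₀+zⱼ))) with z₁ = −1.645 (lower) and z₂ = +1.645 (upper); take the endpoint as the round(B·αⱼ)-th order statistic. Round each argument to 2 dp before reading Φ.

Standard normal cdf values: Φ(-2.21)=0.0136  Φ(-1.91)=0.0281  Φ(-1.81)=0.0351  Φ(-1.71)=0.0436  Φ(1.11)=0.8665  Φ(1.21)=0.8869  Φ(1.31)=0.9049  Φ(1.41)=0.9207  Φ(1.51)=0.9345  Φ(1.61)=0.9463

(1.544, 2.109)

Lower: z₀ + z₁ = -0.253 + (-1.645) = -1.898; 1 − a(z₀+z₁) = 1 − (-0.017)(-1.898) = 0.9677; argument = -0.253 + (-1.898)/0.9677 = -2.2143 → -2.21.
α₁ = Φ(-2.21) = 0.0136; rank = round(500 × 0.0136) = 7; θ*₍7₎ = 1.544.
Upper: z₀ + z₂ = 1.392; 1 − a(z₀+z₂) = 1.0237; argument = 1.1068 → 1.11; α₂ = 0.8665; rank = 433; θ*₍433₎ = 2.109.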